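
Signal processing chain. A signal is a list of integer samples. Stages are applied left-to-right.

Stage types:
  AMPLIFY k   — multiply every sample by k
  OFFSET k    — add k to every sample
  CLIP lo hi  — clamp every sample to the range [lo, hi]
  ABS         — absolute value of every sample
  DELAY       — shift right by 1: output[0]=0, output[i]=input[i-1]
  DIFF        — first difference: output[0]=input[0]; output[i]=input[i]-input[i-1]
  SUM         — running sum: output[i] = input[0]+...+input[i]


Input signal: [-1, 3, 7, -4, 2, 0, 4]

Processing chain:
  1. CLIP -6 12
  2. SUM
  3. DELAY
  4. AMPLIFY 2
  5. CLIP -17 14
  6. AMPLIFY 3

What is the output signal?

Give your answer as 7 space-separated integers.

Input: [-1, 3, 7, -4, 2, 0, 4]
Stage 1 (CLIP -6 12): clip(-1,-6,12)=-1, clip(3,-6,12)=3, clip(7,-6,12)=7, clip(-4,-6,12)=-4, clip(2,-6,12)=2, clip(0,-6,12)=0, clip(4,-6,12)=4 -> [-1, 3, 7, -4, 2, 0, 4]
Stage 2 (SUM): sum[0..0]=-1, sum[0..1]=2, sum[0..2]=9, sum[0..3]=5, sum[0..4]=7, sum[0..5]=7, sum[0..6]=11 -> [-1, 2, 9, 5, 7, 7, 11]
Stage 3 (DELAY): [0, -1, 2, 9, 5, 7, 7] = [0, -1, 2, 9, 5, 7, 7] -> [0, -1, 2, 9, 5, 7, 7]
Stage 4 (AMPLIFY 2): 0*2=0, -1*2=-2, 2*2=4, 9*2=18, 5*2=10, 7*2=14, 7*2=14 -> [0, -2, 4, 18, 10, 14, 14]
Stage 5 (CLIP -17 14): clip(0,-17,14)=0, clip(-2,-17,14)=-2, clip(4,-17,14)=4, clip(18,-17,14)=14, clip(10,-17,14)=10, clip(14,-17,14)=14, clip(14,-17,14)=14 -> [0, -2, 4, 14, 10, 14, 14]
Stage 6 (AMPLIFY 3): 0*3=0, -2*3=-6, 4*3=12, 14*3=42, 10*3=30, 14*3=42, 14*3=42 -> [0, -6, 12, 42, 30, 42, 42]

Answer: 0 -6 12 42 30 42 42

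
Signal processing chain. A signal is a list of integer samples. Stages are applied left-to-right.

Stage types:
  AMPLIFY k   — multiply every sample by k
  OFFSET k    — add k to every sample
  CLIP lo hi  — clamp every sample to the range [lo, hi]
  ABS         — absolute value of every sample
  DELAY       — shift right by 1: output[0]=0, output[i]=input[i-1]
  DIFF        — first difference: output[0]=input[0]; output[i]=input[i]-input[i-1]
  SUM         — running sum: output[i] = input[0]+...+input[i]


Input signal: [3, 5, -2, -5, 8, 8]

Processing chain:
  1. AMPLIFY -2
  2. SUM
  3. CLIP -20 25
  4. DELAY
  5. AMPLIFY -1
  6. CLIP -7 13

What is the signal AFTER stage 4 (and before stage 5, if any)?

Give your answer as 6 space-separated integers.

Input: [3, 5, -2, -5, 8, 8]
Stage 1 (AMPLIFY -2): 3*-2=-6, 5*-2=-10, -2*-2=4, -5*-2=10, 8*-2=-16, 8*-2=-16 -> [-6, -10, 4, 10, -16, -16]
Stage 2 (SUM): sum[0..0]=-6, sum[0..1]=-16, sum[0..2]=-12, sum[0..3]=-2, sum[0..4]=-18, sum[0..5]=-34 -> [-6, -16, -12, -2, -18, -34]
Stage 3 (CLIP -20 25): clip(-6,-20,25)=-6, clip(-16,-20,25)=-16, clip(-12,-20,25)=-12, clip(-2,-20,25)=-2, clip(-18,-20,25)=-18, clip(-34,-20,25)=-20 -> [-6, -16, -12, -2, -18, -20]
Stage 4 (DELAY): [0, -6, -16, -12, -2, -18] = [0, -6, -16, -12, -2, -18] -> [0, -6, -16, -12, -2, -18]

Answer: 0 -6 -16 -12 -2 -18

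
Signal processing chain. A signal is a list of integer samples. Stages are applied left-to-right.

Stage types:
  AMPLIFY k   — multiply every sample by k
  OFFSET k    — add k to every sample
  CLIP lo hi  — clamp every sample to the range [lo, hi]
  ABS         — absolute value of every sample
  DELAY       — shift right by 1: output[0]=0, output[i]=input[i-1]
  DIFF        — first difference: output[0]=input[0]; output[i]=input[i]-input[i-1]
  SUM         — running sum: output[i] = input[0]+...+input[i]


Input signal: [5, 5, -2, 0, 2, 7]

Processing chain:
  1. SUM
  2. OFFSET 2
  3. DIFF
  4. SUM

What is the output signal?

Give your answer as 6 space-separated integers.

Answer: 7 12 10 10 12 19

Derivation:
Input: [5, 5, -2, 0, 2, 7]
Stage 1 (SUM): sum[0..0]=5, sum[0..1]=10, sum[0..2]=8, sum[0..3]=8, sum[0..4]=10, sum[0..5]=17 -> [5, 10, 8, 8, 10, 17]
Stage 2 (OFFSET 2): 5+2=7, 10+2=12, 8+2=10, 8+2=10, 10+2=12, 17+2=19 -> [7, 12, 10, 10, 12, 19]
Stage 3 (DIFF): s[0]=7, 12-7=5, 10-12=-2, 10-10=0, 12-10=2, 19-12=7 -> [7, 5, -2, 0, 2, 7]
Stage 4 (SUM): sum[0..0]=7, sum[0..1]=12, sum[0..2]=10, sum[0..3]=10, sum[0..4]=12, sum[0..5]=19 -> [7, 12, 10, 10, 12, 19]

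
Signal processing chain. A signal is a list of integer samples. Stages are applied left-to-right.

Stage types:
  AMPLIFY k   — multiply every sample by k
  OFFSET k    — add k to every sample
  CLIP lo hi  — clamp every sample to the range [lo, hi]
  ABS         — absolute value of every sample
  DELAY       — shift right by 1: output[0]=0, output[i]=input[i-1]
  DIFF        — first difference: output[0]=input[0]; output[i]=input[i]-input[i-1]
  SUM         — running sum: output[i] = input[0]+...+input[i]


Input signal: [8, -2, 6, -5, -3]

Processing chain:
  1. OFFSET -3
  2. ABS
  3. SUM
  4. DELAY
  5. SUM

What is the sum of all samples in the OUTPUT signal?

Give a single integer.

Input: [8, -2, 6, -5, -3]
Stage 1 (OFFSET -3): 8+-3=5, -2+-3=-5, 6+-3=3, -5+-3=-8, -3+-3=-6 -> [5, -5, 3, -8, -6]
Stage 2 (ABS): |5|=5, |-5|=5, |3|=3, |-8|=8, |-6|=6 -> [5, 5, 3, 8, 6]
Stage 3 (SUM): sum[0..0]=5, sum[0..1]=10, sum[0..2]=13, sum[0..3]=21, sum[0..4]=27 -> [5, 10, 13, 21, 27]
Stage 4 (DELAY): [0, 5, 10, 13, 21] = [0, 5, 10, 13, 21] -> [0, 5, 10, 13, 21]
Stage 5 (SUM): sum[0..0]=0, sum[0..1]=5, sum[0..2]=15, sum[0..3]=28, sum[0..4]=49 -> [0, 5, 15, 28, 49]
Output sum: 97

Answer: 97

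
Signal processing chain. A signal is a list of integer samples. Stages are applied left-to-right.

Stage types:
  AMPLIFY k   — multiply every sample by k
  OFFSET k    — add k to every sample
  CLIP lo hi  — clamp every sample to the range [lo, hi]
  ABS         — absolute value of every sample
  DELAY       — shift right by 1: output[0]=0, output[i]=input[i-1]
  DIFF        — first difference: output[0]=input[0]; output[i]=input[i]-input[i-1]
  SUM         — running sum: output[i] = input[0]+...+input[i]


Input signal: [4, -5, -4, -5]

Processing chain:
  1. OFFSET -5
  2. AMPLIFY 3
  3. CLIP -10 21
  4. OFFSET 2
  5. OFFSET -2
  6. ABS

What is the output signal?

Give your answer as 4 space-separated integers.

Input: [4, -5, -4, -5]
Stage 1 (OFFSET -5): 4+-5=-1, -5+-5=-10, -4+-5=-9, -5+-5=-10 -> [-1, -10, -9, -10]
Stage 2 (AMPLIFY 3): -1*3=-3, -10*3=-30, -9*3=-27, -10*3=-30 -> [-3, -30, -27, -30]
Stage 3 (CLIP -10 21): clip(-3,-10,21)=-3, clip(-30,-10,21)=-10, clip(-27,-10,21)=-10, clip(-30,-10,21)=-10 -> [-3, -10, -10, -10]
Stage 4 (OFFSET 2): -3+2=-1, -10+2=-8, -10+2=-8, -10+2=-8 -> [-1, -8, -8, -8]
Stage 5 (OFFSET -2): -1+-2=-3, -8+-2=-10, -8+-2=-10, -8+-2=-10 -> [-3, -10, -10, -10]
Stage 6 (ABS): |-3|=3, |-10|=10, |-10|=10, |-10|=10 -> [3, 10, 10, 10]

Answer: 3 10 10 10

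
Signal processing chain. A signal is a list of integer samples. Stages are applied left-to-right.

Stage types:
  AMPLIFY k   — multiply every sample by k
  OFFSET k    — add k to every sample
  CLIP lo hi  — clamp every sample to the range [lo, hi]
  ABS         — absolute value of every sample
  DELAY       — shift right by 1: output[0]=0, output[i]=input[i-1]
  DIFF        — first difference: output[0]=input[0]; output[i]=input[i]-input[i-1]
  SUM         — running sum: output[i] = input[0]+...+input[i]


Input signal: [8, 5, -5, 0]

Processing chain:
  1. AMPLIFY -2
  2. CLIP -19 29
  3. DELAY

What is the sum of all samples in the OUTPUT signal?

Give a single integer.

Answer: -16

Derivation:
Input: [8, 5, -5, 0]
Stage 1 (AMPLIFY -2): 8*-2=-16, 5*-2=-10, -5*-2=10, 0*-2=0 -> [-16, -10, 10, 0]
Stage 2 (CLIP -19 29): clip(-16,-19,29)=-16, clip(-10,-19,29)=-10, clip(10,-19,29)=10, clip(0,-19,29)=0 -> [-16, -10, 10, 0]
Stage 3 (DELAY): [0, -16, -10, 10] = [0, -16, -10, 10] -> [0, -16, -10, 10]
Output sum: -16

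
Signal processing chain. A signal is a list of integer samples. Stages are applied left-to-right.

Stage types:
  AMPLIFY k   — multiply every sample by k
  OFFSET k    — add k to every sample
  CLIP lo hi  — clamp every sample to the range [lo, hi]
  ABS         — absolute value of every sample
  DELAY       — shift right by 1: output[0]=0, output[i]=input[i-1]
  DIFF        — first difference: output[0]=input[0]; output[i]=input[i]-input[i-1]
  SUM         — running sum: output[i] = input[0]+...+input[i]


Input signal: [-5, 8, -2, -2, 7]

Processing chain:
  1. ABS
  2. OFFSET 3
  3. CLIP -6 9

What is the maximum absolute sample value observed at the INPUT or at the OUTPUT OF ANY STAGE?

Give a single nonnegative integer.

Input: [-5, 8, -2, -2, 7] (max |s|=8)
Stage 1 (ABS): |-5|=5, |8|=8, |-2|=2, |-2|=2, |7|=7 -> [5, 8, 2, 2, 7] (max |s|=8)
Stage 2 (OFFSET 3): 5+3=8, 8+3=11, 2+3=5, 2+3=5, 7+3=10 -> [8, 11, 5, 5, 10] (max |s|=11)
Stage 3 (CLIP -6 9): clip(8,-6,9)=8, clip(11,-6,9)=9, clip(5,-6,9)=5, clip(5,-6,9)=5, clip(10,-6,9)=9 -> [8, 9, 5, 5, 9] (max |s|=9)
Overall max amplitude: 11

Answer: 11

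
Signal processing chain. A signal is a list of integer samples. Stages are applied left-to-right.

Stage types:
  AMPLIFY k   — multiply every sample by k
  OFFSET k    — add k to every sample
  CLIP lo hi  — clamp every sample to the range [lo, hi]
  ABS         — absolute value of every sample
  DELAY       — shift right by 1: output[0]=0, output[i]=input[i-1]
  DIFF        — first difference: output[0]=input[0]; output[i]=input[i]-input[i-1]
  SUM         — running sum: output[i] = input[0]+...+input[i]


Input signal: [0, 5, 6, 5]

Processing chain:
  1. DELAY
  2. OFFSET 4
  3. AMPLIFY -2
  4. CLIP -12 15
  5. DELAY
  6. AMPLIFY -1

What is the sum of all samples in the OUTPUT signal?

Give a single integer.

Input: [0, 5, 6, 5]
Stage 1 (DELAY): [0, 0, 5, 6] = [0, 0, 5, 6] -> [0, 0, 5, 6]
Stage 2 (OFFSET 4): 0+4=4, 0+4=4, 5+4=9, 6+4=10 -> [4, 4, 9, 10]
Stage 3 (AMPLIFY -2): 4*-2=-8, 4*-2=-8, 9*-2=-18, 10*-2=-20 -> [-8, -8, -18, -20]
Stage 4 (CLIP -12 15): clip(-8,-12,15)=-8, clip(-8,-12,15)=-8, clip(-18,-12,15)=-12, clip(-20,-12,15)=-12 -> [-8, -8, -12, -12]
Stage 5 (DELAY): [0, -8, -8, -12] = [0, -8, -8, -12] -> [0, -8, -8, -12]
Stage 6 (AMPLIFY -1): 0*-1=0, -8*-1=8, -8*-1=8, -12*-1=12 -> [0, 8, 8, 12]
Output sum: 28

Answer: 28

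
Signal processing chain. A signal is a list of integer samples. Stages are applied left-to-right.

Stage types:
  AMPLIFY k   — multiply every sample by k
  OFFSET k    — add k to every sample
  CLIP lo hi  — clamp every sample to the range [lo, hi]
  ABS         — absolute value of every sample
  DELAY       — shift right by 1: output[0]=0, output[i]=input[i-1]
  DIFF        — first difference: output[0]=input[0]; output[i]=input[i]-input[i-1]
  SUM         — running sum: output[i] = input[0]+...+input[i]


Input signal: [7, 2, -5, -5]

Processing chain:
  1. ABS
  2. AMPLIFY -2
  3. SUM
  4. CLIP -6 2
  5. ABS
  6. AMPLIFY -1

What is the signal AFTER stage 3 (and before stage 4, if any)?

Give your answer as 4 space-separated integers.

Input: [7, 2, -5, -5]
Stage 1 (ABS): |7|=7, |2|=2, |-5|=5, |-5|=5 -> [7, 2, 5, 5]
Stage 2 (AMPLIFY -2): 7*-2=-14, 2*-2=-4, 5*-2=-10, 5*-2=-10 -> [-14, -4, -10, -10]
Stage 3 (SUM): sum[0..0]=-14, sum[0..1]=-18, sum[0..2]=-28, sum[0..3]=-38 -> [-14, -18, -28, -38]

Answer: -14 -18 -28 -38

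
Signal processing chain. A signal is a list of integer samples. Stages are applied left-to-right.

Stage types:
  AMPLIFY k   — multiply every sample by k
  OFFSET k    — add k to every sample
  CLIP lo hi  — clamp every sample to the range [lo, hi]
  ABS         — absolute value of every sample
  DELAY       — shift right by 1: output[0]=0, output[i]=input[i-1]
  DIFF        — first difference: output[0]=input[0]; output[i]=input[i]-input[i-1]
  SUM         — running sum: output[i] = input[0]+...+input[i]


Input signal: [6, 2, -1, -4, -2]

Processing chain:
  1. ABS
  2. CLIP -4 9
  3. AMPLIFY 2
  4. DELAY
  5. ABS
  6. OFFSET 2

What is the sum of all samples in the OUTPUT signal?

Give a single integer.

Input: [6, 2, -1, -4, -2]
Stage 1 (ABS): |6|=6, |2|=2, |-1|=1, |-4|=4, |-2|=2 -> [6, 2, 1, 4, 2]
Stage 2 (CLIP -4 9): clip(6,-4,9)=6, clip(2,-4,9)=2, clip(1,-4,9)=1, clip(4,-4,9)=4, clip(2,-4,9)=2 -> [6, 2, 1, 4, 2]
Stage 3 (AMPLIFY 2): 6*2=12, 2*2=4, 1*2=2, 4*2=8, 2*2=4 -> [12, 4, 2, 8, 4]
Stage 4 (DELAY): [0, 12, 4, 2, 8] = [0, 12, 4, 2, 8] -> [0, 12, 4, 2, 8]
Stage 5 (ABS): |0|=0, |12|=12, |4|=4, |2|=2, |8|=8 -> [0, 12, 4, 2, 8]
Stage 6 (OFFSET 2): 0+2=2, 12+2=14, 4+2=6, 2+2=4, 8+2=10 -> [2, 14, 6, 4, 10]
Output sum: 36

Answer: 36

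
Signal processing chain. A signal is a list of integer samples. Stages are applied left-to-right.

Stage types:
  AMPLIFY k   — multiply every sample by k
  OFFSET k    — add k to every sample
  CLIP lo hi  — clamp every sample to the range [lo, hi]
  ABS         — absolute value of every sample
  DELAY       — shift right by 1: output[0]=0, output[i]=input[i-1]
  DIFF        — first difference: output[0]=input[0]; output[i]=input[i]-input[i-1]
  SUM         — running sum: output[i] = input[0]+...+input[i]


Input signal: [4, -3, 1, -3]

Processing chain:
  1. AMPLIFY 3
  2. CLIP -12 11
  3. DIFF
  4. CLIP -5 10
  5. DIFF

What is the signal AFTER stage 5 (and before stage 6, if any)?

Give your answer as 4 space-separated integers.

Answer: 10 -15 15 -15

Derivation:
Input: [4, -3, 1, -3]
Stage 1 (AMPLIFY 3): 4*3=12, -3*3=-9, 1*3=3, -3*3=-9 -> [12, -9, 3, -9]
Stage 2 (CLIP -12 11): clip(12,-12,11)=11, clip(-9,-12,11)=-9, clip(3,-12,11)=3, clip(-9,-12,11)=-9 -> [11, -9, 3, -9]
Stage 3 (DIFF): s[0]=11, -9-11=-20, 3--9=12, -9-3=-12 -> [11, -20, 12, -12]
Stage 4 (CLIP -5 10): clip(11,-5,10)=10, clip(-20,-5,10)=-5, clip(12,-5,10)=10, clip(-12,-5,10)=-5 -> [10, -5, 10, -5]
Stage 5 (DIFF): s[0]=10, -5-10=-15, 10--5=15, -5-10=-15 -> [10, -15, 15, -15]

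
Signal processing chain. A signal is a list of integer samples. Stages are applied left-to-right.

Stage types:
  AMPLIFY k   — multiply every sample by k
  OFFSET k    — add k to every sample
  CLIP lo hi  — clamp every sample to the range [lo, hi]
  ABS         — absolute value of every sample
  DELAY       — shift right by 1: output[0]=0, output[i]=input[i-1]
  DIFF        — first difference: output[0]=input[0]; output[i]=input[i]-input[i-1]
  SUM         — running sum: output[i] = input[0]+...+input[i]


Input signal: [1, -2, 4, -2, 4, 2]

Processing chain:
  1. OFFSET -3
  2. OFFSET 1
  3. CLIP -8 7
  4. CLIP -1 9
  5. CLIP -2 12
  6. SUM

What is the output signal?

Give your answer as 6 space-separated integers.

Input: [1, -2, 4, -2, 4, 2]
Stage 1 (OFFSET -3): 1+-3=-2, -2+-3=-5, 4+-3=1, -2+-3=-5, 4+-3=1, 2+-3=-1 -> [-2, -5, 1, -5, 1, -1]
Stage 2 (OFFSET 1): -2+1=-1, -5+1=-4, 1+1=2, -5+1=-4, 1+1=2, -1+1=0 -> [-1, -4, 2, -4, 2, 0]
Stage 3 (CLIP -8 7): clip(-1,-8,7)=-1, clip(-4,-8,7)=-4, clip(2,-8,7)=2, clip(-4,-8,7)=-4, clip(2,-8,7)=2, clip(0,-8,7)=0 -> [-1, -4, 2, -4, 2, 0]
Stage 4 (CLIP -1 9): clip(-1,-1,9)=-1, clip(-4,-1,9)=-1, clip(2,-1,9)=2, clip(-4,-1,9)=-1, clip(2,-1,9)=2, clip(0,-1,9)=0 -> [-1, -1, 2, -1, 2, 0]
Stage 5 (CLIP -2 12): clip(-1,-2,12)=-1, clip(-1,-2,12)=-1, clip(2,-2,12)=2, clip(-1,-2,12)=-1, clip(2,-2,12)=2, clip(0,-2,12)=0 -> [-1, -1, 2, -1, 2, 0]
Stage 6 (SUM): sum[0..0]=-1, sum[0..1]=-2, sum[0..2]=0, sum[0..3]=-1, sum[0..4]=1, sum[0..5]=1 -> [-1, -2, 0, -1, 1, 1]

Answer: -1 -2 0 -1 1 1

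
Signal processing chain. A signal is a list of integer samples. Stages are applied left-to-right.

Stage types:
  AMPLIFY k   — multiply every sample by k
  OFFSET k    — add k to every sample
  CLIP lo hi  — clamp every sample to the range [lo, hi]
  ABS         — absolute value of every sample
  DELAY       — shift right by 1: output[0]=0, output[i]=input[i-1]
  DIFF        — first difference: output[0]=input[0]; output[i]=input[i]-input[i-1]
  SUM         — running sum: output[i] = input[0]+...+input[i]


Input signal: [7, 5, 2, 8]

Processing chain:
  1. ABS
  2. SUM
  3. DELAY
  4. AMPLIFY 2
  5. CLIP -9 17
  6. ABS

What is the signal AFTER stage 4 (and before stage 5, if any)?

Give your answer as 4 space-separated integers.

Answer: 0 14 24 28

Derivation:
Input: [7, 5, 2, 8]
Stage 1 (ABS): |7|=7, |5|=5, |2|=2, |8|=8 -> [7, 5, 2, 8]
Stage 2 (SUM): sum[0..0]=7, sum[0..1]=12, sum[0..2]=14, sum[0..3]=22 -> [7, 12, 14, 22]
Stage 3 (DELAY): [0, 7, 12, 14] = [0, 7, 12, 14] -> [0, 7, 12, 14]
Stage 4 (AMPLIFY 2): 0*2=0, 7*2=14, 12*2=24, 14*2=28 -> [0, 14, 24, 28]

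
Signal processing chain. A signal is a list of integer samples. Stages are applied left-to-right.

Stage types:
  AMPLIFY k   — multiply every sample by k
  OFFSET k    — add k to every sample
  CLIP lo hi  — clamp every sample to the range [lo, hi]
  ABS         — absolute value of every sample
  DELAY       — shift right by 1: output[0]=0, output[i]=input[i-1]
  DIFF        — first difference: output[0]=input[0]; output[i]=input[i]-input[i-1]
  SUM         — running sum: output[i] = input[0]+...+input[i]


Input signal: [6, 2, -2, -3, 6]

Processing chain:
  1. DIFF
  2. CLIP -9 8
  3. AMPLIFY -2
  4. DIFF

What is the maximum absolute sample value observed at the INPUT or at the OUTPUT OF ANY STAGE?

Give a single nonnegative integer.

Input: [6, 2, -2, -3, 6] (max |s|=6)
Stage 1 (DIFF): s[0]=6, 2-6=-4, -2-2=-4, -3--2=-1, 6--3=9 -> [6, -4, -4, -1, 9] (max |s|=9)
Stage 2 (CLIP -9 8): clip(6,-9,8)=6, clip(-4,-9,8)=-4, clip(-4,-9,8)=-4, clip(-1,-9,8)=-1, clip(9,-9,8)=8 -> [6, -4, -4, -1, 8] (max |s|=8)
Stage 3 (AMPLIFY -2): 6*-2=-12, -4*-2=8, -4*-2=8, -1*-2=2, 8*-2=-16 -> [-12, 8, 8, 2, -16] (max |s|=16)
Stage 4 (DIFF): s[0]=-12, 8--12=20, 8-8=0, 2-8=-6, -16-2=-18 -> [-12, 20, 0, -6, -18] (max |s|=20)
Overall max amplitude: 20

Answer: 20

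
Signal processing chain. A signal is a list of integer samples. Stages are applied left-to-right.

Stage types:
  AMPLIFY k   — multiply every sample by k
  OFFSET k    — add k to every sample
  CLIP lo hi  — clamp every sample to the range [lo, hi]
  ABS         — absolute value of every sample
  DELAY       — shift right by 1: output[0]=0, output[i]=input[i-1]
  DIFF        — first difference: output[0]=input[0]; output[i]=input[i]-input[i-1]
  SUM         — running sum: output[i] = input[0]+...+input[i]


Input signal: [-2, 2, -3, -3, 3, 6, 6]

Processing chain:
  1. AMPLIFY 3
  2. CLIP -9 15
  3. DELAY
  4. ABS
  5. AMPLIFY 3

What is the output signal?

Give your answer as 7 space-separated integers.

Answer: 0 18 18 27 27 27 45

Derivation:
Input: [-2, 2, -3, -3, 3, 6, 6]
Stage 1 (AMPLIFY 3): -2*3=-6, 2*3=6, -3*3=-9, -3*3=-9, 3*3=9, 6*3=18, 6*3=18 -> [-6, 6, -9, -9, 9, 18, 18]
Stage 2 (CLIP -9 15): clip(-6,-9,15)=-6, clip(6,-9,15)=6, clip(-9,-9,15)=-9, clip(-9,-9,15)=-9, clip(9,-9,15)=9, clip(18,-9,15)=15, clip(18,-9,15)=15 -> [-6, 6, -9, -9, 9, 15, 15]
Stage 3 (DELAY): [0, -6, 6, -9, -9, 9, 15] = [0, -6, 6, -9, -9, 9, 15] -> [0, -6, 6, -9, -9, 9, 15]
Stage 4 (ABS): |0|=0, |-6|=6, |6|=6, |-9|=9, |-9|=9, |9|=9, |15|=15 -> [0, 6, 6, 9, 9, 9, 15]
Stage 5 (AMPLIFY 3): 0*3=0, 6*3=18, 6*3=18, 9*3=27, 9*3=27, 9*3=27, 15*3=45 -> [0, 18, 18, 27, 27, 27, 45]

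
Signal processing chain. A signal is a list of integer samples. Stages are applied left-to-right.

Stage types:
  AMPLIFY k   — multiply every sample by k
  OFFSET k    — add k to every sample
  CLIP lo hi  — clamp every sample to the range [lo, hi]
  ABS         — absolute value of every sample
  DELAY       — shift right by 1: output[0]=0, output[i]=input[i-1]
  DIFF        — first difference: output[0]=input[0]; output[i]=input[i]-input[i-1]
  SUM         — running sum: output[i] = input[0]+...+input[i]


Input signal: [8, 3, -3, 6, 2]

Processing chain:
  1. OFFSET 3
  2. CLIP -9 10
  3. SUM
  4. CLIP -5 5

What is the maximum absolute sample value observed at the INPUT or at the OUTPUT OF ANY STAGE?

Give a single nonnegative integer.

Answer: 30

Derivation:
Input: [8, 3, -3, 6, 2] (max |s|=8)
Stage 1 (OFFSET 3): 8+3=11, 3+3=6, -3+3=0, 6+3=9, 2+3=5 -> [11, 6, 0, 9, 5] (max |s|=11)
Stage 2 (CLIP -9 10): clip(11,-9,10)=10, clip(6,-9,10)=6, clip(0,-9,10)=0, clip(9,-9,10)=9, clip(5,-9,10)=5 -> [10, 6, 0, 9, 5] (max |s|=10)
Stage 3 (SUM): sum[0..0]=10, sum[0..1]=16, sum[0..2]=16, sum[0..3]=25, sum[0..4]=30 -> [10, 16, 16, 25, 30] (max |s|=30)
Stage 4 (CLIP -5 5): clip(10,-5,5)=5, clip(16,-5,5)=5, clip(16,-5,5)=5, clip(25,-5,5)=5, clip(30,-5,5)=5 -> [5, 5, 5, 5, 5] (max |s|=5)
Overall max amplitude: 30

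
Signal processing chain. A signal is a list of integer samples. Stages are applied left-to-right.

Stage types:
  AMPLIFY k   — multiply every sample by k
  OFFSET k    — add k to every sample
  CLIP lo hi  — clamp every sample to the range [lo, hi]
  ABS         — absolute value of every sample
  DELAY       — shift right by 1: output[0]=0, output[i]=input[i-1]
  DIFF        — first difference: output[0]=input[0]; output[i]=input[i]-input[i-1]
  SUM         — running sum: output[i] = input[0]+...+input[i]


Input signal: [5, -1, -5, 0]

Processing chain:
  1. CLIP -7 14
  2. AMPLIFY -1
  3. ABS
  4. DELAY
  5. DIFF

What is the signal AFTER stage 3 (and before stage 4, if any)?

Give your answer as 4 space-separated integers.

Input: [5, -1, -5, 0]
Stage 1 (CLIP -7 14): clip(5,-7,14)=5, clip(-1,-7,14)=-1, clip(-5,-7,14)=-5, clip(0,-7,14)=0 -> [5, -1, -5, 0]
Stage 2 (AMPLIFY -1): 5*-1=-5, -1*-1=1, -5*-1=5, 0*-1=0 -> [-5, 1, 5, 0]
Stage 3 (ABS): |-5|=5, |1|=1, |5|=5, |0|=0 -> [5, 1, 5, 0]

Answer: 5 1 5 0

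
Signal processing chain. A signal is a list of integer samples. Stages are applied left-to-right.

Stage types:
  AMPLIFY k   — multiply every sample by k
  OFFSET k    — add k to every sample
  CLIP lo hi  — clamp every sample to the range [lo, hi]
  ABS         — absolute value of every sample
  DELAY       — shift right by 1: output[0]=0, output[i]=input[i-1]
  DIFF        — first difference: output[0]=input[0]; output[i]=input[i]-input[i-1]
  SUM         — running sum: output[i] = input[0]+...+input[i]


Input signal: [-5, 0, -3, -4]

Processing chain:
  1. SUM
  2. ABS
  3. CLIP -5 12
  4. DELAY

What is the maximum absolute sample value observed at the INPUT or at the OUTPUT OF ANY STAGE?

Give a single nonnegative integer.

Answer: 12

Derivation:
Input: [-5, 0, -3, -4] (max |s|=5)
Stage 1 (SUM): sum[0..0]=-5, sum[0..1]=-5, sum[0..2]=-8, sum[0..3]=-12 -> [-5, -5, -8, -12] (max |s|=12)
Stage 2 (ABS): |-5|=5, |-5|=5, |-8|=8, |-12|=12 -> [5, 5, 8, 12] (max |s|=12)
Stage 3 (CLIP -5 12): clip(5,-5,12)=5, clip(5,-5,12)=5, clip(8,-5,12)=8, clip(12,-5,12)=12 -> [5, 5, 8, 12] (max |s|=12)
Stage 4 (DELAY): [0, 5, 5, 8] = [0, 5, 5, 8] -> [0, 5, 5, 8] (max |s|=8)
Overall max amplitude: 12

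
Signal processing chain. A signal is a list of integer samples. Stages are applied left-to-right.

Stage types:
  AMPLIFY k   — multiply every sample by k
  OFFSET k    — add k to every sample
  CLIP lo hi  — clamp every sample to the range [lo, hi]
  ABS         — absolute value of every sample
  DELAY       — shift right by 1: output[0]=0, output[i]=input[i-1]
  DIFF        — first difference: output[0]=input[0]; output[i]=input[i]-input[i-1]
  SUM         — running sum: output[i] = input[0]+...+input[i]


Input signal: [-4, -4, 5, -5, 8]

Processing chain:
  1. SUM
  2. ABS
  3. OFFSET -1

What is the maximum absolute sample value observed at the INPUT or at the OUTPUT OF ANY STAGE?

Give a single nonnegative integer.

Input: [-4, -4, 5, -5, 8] (max |s|=8)
Stage 1 (SUM): sum[0..0]=-4, sum[0..1]=-8, sum[0..2]=-3, sum[0..3]=-8, sum[0..4]=0 -> [-4, -8, -3, -8, 0] (max |s|=8)
Stage 2 (ABS): |-4|=4, |-8|=8, |-3|=3, |-8|=8, |0|=0 -> [4, 8, 3, 8, 0] (max |s|=8)
Stage 3 (OFFSET -1): 4+-1=3, 8+-1=7, 3+-1=2, 8+-1=7, 0+-1=-1 -> [3, 7, 2, 7, -1] (max |s|=7)
Overall max amplitude: 8

Answer: 8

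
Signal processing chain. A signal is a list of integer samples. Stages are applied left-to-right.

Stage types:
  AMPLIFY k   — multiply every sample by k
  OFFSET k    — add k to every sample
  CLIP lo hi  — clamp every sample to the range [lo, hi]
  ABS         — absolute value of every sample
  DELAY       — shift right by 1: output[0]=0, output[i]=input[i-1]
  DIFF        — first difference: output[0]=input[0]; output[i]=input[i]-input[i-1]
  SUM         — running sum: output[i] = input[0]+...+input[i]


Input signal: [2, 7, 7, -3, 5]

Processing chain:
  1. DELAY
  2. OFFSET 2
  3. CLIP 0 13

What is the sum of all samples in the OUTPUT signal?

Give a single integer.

Answer: 24

Derivation:
Input: [2, 7, 7, -3, 5]
Stage 1 (DELAY): [0, 2, 7, 7, -3] = [0, 2, 7, 7, -3] -> [0, 2, 7, 7, -3]
Stage 2 (OFFSET 2): 0+2=2, 2+2=4, 7+2=9, 7+2=9, -3+2=-1 -> [2, 4, 9, 9, -1]
Stage 3 (CLIP 0 13): clip(2,0,13)=2, clip(4,0,13)=4, clip(9,0,13)=9, clip(9,0,13)=9, clip(-1,0,13)=0 -> [2, 4, 9, 9, 0]
Output sum: 24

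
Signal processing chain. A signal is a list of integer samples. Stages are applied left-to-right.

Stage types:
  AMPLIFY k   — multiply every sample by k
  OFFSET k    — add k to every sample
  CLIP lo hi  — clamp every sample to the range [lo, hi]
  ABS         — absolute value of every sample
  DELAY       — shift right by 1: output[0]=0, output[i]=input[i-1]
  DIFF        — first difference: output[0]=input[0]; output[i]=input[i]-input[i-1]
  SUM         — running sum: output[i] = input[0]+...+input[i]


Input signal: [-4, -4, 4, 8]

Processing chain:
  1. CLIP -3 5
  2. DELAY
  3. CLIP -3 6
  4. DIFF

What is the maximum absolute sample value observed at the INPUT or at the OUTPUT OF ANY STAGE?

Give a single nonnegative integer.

Answer: 8

Derivation:
Input: [-4, -4, 4, 8] (max |s|=8)
Stage 1 (CLIP -3 5): clip(-4,-3,5)=-3, clip(-4,-3,5)=-3, clip(4,-3,5)=4, clip(8,-3,5)=5 -> [-3, -3, 4, 5] (max |s|=5)
Stage 2 (DELAY): [0, -3, -3, 4] = [0, -3, -3, 4] -> [0, -3, -3, 4] (max |s|=4)
Stage 3 (CLIP -3 6): clip(0,-3,6)=0, clip(-3,-3,6)=-3, clip(-3,-3,6)=-3, clip(4,-3,6)=4 -> [0, -3, -3, 4] (max |s|=4)
Stage 4 (DIFF): s[0]=0, -3-0=-3, -3--3=0, 4--3=7 -> [0, -3, 0, 7] (max |s|=7)
Overall max amplitude: 8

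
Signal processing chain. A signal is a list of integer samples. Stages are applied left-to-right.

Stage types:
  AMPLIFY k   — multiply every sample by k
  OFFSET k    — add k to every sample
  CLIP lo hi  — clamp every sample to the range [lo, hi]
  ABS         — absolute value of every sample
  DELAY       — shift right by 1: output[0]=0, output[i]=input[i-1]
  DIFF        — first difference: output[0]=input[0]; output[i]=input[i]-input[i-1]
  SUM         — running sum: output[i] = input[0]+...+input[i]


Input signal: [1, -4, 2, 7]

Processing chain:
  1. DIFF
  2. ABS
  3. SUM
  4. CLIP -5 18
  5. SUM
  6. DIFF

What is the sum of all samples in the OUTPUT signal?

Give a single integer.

Answer: 36

Derivation:
Input: [1, -4, 2, 7]
Stage 1 (DIFF): s[0]=1, -4-1=-5, 2--4=6, 7-2=5 -> [1, -5, 6, 5]
Stage 2 (ABS): |1|=1, |-5|=5, |6|=6, |5|=5 -> [1, 5, 6, 5]
Stage 3 (SUM): sum[0..0]=1, sum[0..1]=6, sum[0..2]=12, sum[0..3]=17 -> [1, 6, 12, 17]
Stage 4 (CLIP -5 18): clip(1,-5,18)=1, clip(6,-5,18)=6, clip(12,-5,18)=12, clip(17,-5,18)=17 -> [1, 6, 12, 17]
Stage 5 (SUM): sum[0..0]=1, sum[0..1]=7, sum[0..2]=19, sum[0..3]=36 -> [1, 7, 19, 36]
Stage 6 (DIFF): s[0]=1, 7-1=6, 19-7=12, 36-19=17 -> [1, 6, 12, 17]
Output sum: 36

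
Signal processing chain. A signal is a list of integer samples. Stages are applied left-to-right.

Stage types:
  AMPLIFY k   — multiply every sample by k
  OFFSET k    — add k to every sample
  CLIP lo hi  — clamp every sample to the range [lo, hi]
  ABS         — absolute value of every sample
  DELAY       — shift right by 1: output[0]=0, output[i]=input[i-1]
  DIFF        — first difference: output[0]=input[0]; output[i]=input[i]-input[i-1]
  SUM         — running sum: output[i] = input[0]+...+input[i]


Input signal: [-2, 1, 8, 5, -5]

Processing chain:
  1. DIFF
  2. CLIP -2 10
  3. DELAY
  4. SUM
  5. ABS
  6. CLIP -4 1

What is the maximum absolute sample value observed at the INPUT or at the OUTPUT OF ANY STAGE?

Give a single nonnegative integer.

Input: [-2, 1, 8, 5, -5] (max |s|=8)
Stage 1 (DIFF): s[0]=-2, 1--2=3, 8-1=7, 5-8=-3, -5-5=-10 -> [-2, 3, 7, -3, -10] (max |s|=10)
Stage 2 (CLIP -2 10): clip(-2,-2,10)=-2, clip(3,-2,10)=3, clip(7,-2,10)=7, clip(-3,-2,10)=-2, clip(-10,-2,10)=-2 -> [-2, 3, 7, -2, -2] (max |s|=7)
Stage 3 (DELAY): [0, -2, 3, 7, -2] = [0, -2, 3, 7, -2] -> [0, -2, 3, 7, -2] (max |s|=7)
Stage 4 (SUM): sum[0..0]=0, sum[0..1]=-2, sum[0..2]=1, sum[0..3]=8, sum[0..4]=6 -> [0, -2, 1, 8, 6] (max |s|=8)
Stage 5 (ABS): |0|=0, |-2|=2, |1|=1, |8|=8, |6|=6 -> [0, 2, 1, 8, 6] (max |s|=8)
Stage 6 (CLIP -4 1): clip(0,-4,1)=0, clip(2,-4,1)=1, clip(1,-4,1)=1, clip(8,-4,1)=1, clip(6,-4,1)=1 -> [0, 1, 1, 1, 1] (max |s|=1)
Overall max amplitude: 10

Answer: 10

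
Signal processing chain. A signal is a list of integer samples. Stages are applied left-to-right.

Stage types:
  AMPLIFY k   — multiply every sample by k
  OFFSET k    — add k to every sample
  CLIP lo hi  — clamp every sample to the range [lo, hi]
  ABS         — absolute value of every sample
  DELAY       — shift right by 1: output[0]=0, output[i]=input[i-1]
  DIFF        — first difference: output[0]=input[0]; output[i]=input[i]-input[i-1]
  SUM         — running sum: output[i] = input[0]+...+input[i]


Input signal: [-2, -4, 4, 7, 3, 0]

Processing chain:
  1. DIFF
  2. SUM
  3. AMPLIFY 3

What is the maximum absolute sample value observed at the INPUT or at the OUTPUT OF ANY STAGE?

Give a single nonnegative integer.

Answer: 21

Derivation:
Input: [-2, -4, 4, 7, 3, 0] (max |s|=7)
Stage 1 (DIFF): s[0]=-2, -4--2=-2, 4--4=8, 7-4=3, 3-7=-4, 0-3=-3 -> [-2, -2, 8, 3, -4, -3] (max |s|=8)
Stage 2 (SUM): sum[0..0]=-2, sum[0..1]=-4, sum[0..2]=4, sum[0..3]=7, sum[0..4]=3, sum[0..5]=0 -> [-2, -4, 4, 7, 3, 0] (max |s|=7)
Stage 3 (AMPLIFY 3): -2*3=-6, -4*3=-12, 4*3=12, 7*3=21, 3*3=9, 0*3=0 -> [-6, -12, 12, 21, 9, 0] (max |s|=21)
Overall max amplitude: 21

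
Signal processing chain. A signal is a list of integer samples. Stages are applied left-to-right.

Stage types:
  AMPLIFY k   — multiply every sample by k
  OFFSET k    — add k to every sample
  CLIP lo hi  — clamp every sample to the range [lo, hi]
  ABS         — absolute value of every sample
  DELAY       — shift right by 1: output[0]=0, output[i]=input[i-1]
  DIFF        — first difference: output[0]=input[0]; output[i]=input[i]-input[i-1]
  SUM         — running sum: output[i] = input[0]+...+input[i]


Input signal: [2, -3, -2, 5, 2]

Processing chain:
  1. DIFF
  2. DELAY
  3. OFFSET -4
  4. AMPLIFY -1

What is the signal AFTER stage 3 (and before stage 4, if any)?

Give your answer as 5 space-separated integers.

Input: [2, -3, -2, 5, 2]
Stage 1 (DIFF): s[0]=2, -3-2=-5, -2--3=1, 5--2=7, 2-5=-3 -> [2, -5, 1, 7, -3]
Stage 2 (DELAY): [0, 2, -5, 1, 7] = [0, 2, -5, 1, 7] -> [0, 2, -5, 1, 7]
Stage 3 (OFFSET -4): 0+-4=-4, 2+-4=-2, -5+-4=-9, 1+-4=-3, 7+-4=3 -> [-4, -2, -9, -3, 3]

Answer: -4 -2 -9 -3 3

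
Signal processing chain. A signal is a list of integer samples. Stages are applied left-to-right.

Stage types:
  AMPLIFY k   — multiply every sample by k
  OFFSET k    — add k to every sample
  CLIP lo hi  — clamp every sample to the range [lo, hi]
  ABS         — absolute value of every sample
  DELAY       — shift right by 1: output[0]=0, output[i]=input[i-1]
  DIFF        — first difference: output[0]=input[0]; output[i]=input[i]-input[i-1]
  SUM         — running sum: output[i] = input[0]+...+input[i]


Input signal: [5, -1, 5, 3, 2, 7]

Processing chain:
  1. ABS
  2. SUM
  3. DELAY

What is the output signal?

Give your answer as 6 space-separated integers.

Answer: 0 5 6 11 14 16

Derivation:
Input: [5, -1, 5, 3, 2, 7]
Stage 1 (ABS): |5|=5, |-1|=1, |5|=5, |3|=3, |2|=2, |7|=7 -> [5, 1, 5, 3, 2, 7]
Stage 2 (SUM): sum[0..0]=5, sum[0..1]=6, sum[0..2]=11, sum[0..3]=14, sum[0..4]=16, sum[0..5]=23 -> [5, 6, 11, 14, 16, 23]
Stage 3 (DELAY): [0, 5, 6, 11, 14, 16] = [0, 5, 6, 11, 14, 16] -> [0, 5, 6, 11, 14, 16]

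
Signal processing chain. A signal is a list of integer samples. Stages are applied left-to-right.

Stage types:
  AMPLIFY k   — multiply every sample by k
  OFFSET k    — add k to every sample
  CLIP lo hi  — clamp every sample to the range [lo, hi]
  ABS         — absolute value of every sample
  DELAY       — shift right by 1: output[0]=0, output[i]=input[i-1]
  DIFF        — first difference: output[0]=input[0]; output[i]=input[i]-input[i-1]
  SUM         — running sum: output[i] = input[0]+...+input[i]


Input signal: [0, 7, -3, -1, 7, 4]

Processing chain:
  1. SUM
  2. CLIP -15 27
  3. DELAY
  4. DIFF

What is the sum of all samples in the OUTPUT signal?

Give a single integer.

Answer: 10

Derivation:
Input: [0, 7, -3, -1, 7, 4]
Stage 1 (SUM): sum[0..0]=0, sum[0..1]=7, sum[0..2]=4, sum[0..3]=3, sum[0..4]=10, sum[0..5]=14 -> [0, 7, 4, 3, 10, 14]
Stage 2 (CLIP -15 27): clip(0,-15,27)=0, clip(7,-15,27)=7, clip(4,-15,27)=4, clip(3,-15,27)=3, clip(10,-15,27)=10, clip(14,-15,27)=14 -> [0, 7, 4, 3, 10, 14]
Stage 3 (DELAY): [0, 0, 7, 4, 3, 10] = [0, 0, 7, 4, 3, 10] -> [0, 0, 7, 4, 3, 10]
Stage 4 (DIFF): s[0]=0, 0-0=0, 7-0=7, 4-7=-3, 3-4=-1, 10-3=7 -> [0, 0, 7, -3, -1, 7]
Output sum: 10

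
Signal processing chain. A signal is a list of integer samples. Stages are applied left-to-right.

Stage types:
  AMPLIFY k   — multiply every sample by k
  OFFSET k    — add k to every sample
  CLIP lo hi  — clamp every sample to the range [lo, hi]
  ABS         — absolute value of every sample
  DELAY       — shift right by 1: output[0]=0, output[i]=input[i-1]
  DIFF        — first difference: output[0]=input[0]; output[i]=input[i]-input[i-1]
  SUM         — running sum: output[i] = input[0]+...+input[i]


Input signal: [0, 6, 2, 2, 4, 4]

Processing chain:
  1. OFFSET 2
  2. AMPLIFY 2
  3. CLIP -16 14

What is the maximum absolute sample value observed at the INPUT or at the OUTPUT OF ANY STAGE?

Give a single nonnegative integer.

Input: [0, 6, 2, 2, 4, 4] (max |s|=6)
Stage 1 (OFFSET 2): 0+2=2, 6+2=8, 2+2=4, 2+2=4, 4+2=6, 4+2=6 -> [2, 8, 4, 4, 6, 6] (max |s|=8)
Stage 2 (AMPLIFY 2): 2*2=4, 8*2=16, 4*2=8, 4*2=8, 6*2=12, 6*2=12 -> [4, 16, 8, 8, 12, 12] (max |s|=16)
Stage 3 (CLIP -16 14): clip(4,-16,14)=4, clip(16,-16,14)=14, clip(8,-16,14)=8, clip(8,-16,14)=8, clip(12,-16,14)=12, clip(12,-16,14)=12 -> [4, 14, 8, 8, 12, 12] (max |s|=14)
Overall max amplitude: 16

Answer: 16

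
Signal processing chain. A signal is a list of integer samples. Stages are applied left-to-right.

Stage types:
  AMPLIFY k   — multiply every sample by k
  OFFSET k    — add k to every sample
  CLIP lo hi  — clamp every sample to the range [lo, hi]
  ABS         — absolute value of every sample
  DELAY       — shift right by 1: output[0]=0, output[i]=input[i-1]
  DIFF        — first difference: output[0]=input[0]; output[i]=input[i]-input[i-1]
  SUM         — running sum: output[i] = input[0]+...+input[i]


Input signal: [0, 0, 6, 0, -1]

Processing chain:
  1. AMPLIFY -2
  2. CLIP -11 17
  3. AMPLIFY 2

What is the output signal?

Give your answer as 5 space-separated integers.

Answer: 0 0 -22 0 4

Derivation:
Input: [0, 0, 6, 0, -1]
Stage 1 (AMPLIFY -2): 0*-2=0, 0*-2=0, 6*-2=-12, 0*-2=0, -1*-2=2 -> [0, 0, -12, 0, 2]
Stage 2 (CLIP -11 17): clip(0,-11,17)=0, clip(0,-11,17)=0, clip(-12,-11,17)=-11, clip(0,-11,17)=0, clip(2,-11,17)=2 -> [0, 0, -11, 0, 2]
Stage 3 (AMPLIFY 2): 0*2=0, 0*2=0, -11*2=-22, 0*2=0, 2*2=4 -> [0, 0, -22, 0, 4]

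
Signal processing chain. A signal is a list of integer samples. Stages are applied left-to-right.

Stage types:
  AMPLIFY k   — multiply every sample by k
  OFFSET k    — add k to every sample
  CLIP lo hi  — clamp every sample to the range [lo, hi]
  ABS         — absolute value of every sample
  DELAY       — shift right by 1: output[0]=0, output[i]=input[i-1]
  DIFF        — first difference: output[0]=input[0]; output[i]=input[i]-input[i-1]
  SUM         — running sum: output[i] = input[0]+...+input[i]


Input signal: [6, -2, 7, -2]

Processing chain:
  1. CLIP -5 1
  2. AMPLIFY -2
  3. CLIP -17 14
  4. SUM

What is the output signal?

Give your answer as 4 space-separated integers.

Answer: -2 2 0 4

Derivation:
Input: [6, -2, 7, -2]
Stage 1 (CLIP -5 1): clip(6,-5,1)=1, clip(-2,-5,1)=-2, clip(7,-5,1)=1, clip(-2,-5,1)=-2 -> [1, -2, 1, -2]
Stage 2 (AMPLIFY -2): 1*-2=-2, -2*-2=4, 1*-2=-2, -2*-2=4 -> [-2, 4, -2, 4]
Stage 3 (CLIP -17 14): clip(-2,-17,14)=-2, clip(4,-17,14)=4, clip(-2,-17,14)=-2, clip(4,-17,14)=4 -> [-2, 4, -2, 4]
Stage 4 (SUM): sum[0..0]=-2, sum[0..1]=2, sum[0..2]=0, sum[0..3]=4 -> [-2, 2, 0, 4]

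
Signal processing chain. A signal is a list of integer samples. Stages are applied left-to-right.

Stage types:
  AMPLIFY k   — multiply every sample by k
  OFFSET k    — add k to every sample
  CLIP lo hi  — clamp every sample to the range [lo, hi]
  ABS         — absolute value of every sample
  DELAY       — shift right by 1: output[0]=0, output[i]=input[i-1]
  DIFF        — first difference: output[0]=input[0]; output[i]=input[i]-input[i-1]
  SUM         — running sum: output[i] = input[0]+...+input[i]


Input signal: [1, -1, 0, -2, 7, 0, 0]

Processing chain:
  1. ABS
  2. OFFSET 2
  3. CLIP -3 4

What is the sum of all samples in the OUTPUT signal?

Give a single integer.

Input: [1, -1, 0, -2, 7, 0, 0]
Stage 1 (ABS): |1|=1, |-1|=1, |0|=0, |-2|=2, |7|=7, |0|=0, |0|=0 -> [1, 1, 0, 2, 7, 0, 0]
Stage 2 (OFFSET 2): 1+2=3, 1+2=3, 0+2=2, 2+2=4, 7+2=9, 0+2=2, 0+2=2 -> [3, 3, 2, 4, 9, 2, 2]
Stage 3 (CLIP -3 4): clip(3,-3,4)=3, clip(3,-3,4)=3, clip(2,-3,4)=2, clip(4,-3,4)=4, clip(9,-3,4)=4, clip(2,-3,4)=2, clip(2,-3,4)=2 -> [3, 3, 2, 4, 4, 2, 2]
Output sum: 20

Answer: 20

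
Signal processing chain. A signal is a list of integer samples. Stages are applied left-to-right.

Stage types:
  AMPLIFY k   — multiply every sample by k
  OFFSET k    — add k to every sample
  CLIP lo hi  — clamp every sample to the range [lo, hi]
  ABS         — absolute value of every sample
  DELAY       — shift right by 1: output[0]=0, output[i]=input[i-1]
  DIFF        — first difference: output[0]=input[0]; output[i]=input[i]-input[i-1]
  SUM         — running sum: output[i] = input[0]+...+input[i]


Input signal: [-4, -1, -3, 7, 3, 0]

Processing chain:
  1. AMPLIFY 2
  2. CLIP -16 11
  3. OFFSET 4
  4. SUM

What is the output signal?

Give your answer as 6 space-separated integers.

Answer: -4 -2 -4 11 21 25

Derivation:
Input: [-4, -1, -3, 7, 3, 0]
Stage 1 (AMPLIFY 2): -4*2=-8, -1*2=-2, -3*2=-6, 7*2=14, 3*2=6, 0*2=0 -> [-8, -2, -6, 14, 6, 0]
Stage 2 (CLIP -16 11): clip(-8,-16,11)=-8, clip(-2,-16,11)=-2, clip(-6,-16,11)=-6, clip(14,-16,11)=11, clip(6,-16,11)=6, clip(0,-16,11)=0 -> [-8, -2, -6, 11, 6, 0]
Stage 3 (OFFSET 4): -8+4=-4, -2+4=2, -6+4=-2, 11+4=15, 6+4=10, 0+4=4 -> [-4, 2, -2, 15, 10, 4]
Stage 4 (SUM): sum[0..0]=-4, sum[0..1]=-2, sum[0..2]=-4, sum[0..3]=11, sum[0..4]=21, sum[0..5]=25 -> [-4, -2, -4, 11, 21, 25]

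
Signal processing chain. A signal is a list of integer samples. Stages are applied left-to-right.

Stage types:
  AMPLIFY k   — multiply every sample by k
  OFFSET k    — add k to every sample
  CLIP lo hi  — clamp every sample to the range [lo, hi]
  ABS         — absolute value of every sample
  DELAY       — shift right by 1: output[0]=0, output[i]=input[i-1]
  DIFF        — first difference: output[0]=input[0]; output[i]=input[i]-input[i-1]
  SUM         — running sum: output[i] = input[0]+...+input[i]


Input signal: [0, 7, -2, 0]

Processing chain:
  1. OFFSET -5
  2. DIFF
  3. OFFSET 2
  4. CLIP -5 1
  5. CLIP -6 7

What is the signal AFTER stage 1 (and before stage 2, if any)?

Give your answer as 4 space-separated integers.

Answer: -5 2 -7 -5

Derivation:
Input: [0, 7, -2, 0]
Stage 1 (OFFSET -5): 0+-5=-5, 7+-5=2, -2+-5=-7, 0+-5=-5 -> [-5, 2, -7, -5]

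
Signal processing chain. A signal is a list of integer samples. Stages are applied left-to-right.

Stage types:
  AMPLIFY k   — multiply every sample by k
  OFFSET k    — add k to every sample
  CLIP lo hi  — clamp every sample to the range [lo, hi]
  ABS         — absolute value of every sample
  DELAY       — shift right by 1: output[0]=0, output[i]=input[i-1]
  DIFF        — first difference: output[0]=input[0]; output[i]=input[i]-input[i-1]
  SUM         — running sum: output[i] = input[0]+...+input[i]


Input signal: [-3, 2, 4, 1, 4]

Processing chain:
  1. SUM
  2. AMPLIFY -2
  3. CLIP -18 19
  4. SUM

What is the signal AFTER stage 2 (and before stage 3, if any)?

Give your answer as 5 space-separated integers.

Answer: 6 2 -6 -8 -16

Derivation:
Input: [-3, 2, 4, 1, 4]
Stage 1 (SUM): sum[0..0]=-3, sum[0..1]=-1, sum[0..2]=3, sum[0..3]=4, sum[0..4]=8 -> [-3, -1, 3, 4, 8]
Stage 2 (AMPLIFY -2): -3*-2=6, -1*-2=2, 3*-2=-6, 4*-2=-8, 8*-2=-16 -> [6, 2, -6, -8, -16]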